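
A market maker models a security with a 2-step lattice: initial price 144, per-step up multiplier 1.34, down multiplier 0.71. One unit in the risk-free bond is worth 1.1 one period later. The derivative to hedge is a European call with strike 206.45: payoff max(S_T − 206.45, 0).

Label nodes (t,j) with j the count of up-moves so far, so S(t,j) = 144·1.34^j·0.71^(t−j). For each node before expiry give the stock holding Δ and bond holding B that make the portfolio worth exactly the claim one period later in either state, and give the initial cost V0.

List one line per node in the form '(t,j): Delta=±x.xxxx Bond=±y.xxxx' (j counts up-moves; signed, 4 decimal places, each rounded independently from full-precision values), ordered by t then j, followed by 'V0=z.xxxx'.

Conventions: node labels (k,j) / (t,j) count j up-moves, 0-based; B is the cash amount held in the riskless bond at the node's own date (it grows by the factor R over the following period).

Arbitrage-free pricing uses the up-move probability p* = (R−d)/(u−d) = 0.6190, discounting each step at R = 1.1.
Expiry values: V(2,0)=0.0000, V(2,1)=0.0000, V(2,2)=52.1164
  t=1,j=0: stock 102.2400 → up 137.0016 (V=0.0000), down 72.5904 (V=0.0000). Price 0.0000; hedge Δ=0.0000, bond B=0.0000.
  t=1,j=1: stock 192.9600 → up 258.5664 (V=52.1164), down 137.0016 (V=0.0000). Price 29.3296; hedge Δ=0.4287, bond B=-53.3949.
  t=0,j=0: stock 144.0000 → up 192.9600 (V=29.3296), down 102.2400 (V=0.0000). Price 16.5058; hedge Δ=0.3233, bond B=-30.0491.
Verification: the root portfolio costs Δ(0,0)·S0 + B(0,0) = 16.5058, matching V0.

(0,0): Delta=0.3233 Bond=-30.0491
(1,0): Delta=0.0000 Bond=0.0000
(1,1): Delta=0.4287 Bond=-53.3949
V0=16.5058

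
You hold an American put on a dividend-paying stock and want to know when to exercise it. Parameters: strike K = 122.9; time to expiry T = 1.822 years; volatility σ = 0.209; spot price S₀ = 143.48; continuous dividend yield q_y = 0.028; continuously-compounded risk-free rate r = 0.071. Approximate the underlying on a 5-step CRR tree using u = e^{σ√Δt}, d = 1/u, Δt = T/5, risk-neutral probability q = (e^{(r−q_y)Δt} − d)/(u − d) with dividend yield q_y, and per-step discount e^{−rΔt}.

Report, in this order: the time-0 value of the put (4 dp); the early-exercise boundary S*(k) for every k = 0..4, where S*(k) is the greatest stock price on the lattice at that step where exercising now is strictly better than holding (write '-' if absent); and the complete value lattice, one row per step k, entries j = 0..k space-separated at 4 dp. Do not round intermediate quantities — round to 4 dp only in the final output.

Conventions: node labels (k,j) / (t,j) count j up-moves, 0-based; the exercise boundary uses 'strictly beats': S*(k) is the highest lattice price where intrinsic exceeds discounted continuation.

params: Δt=0.36440 u=1.13447 d=0.88147 q=0.53092 e^(-rΔt)=0.97446
t_5 payoffs: 46.5464 24.6315 0.0000 0.0000 0.0000 0.0000
t_4: node(4,0) S=86.6208 payoff=36.2792 vs cont=34.0196 → 36.2792 [stop]  node(4,1) S=111.4825 payoff=11.4175 vs cont=11.2590 → 11.4175 [stop]  node(4,2) S=143.4800 payoff=0.0000 vs cont=0.0000 → 0.0000 [wait]  node(4,3) S=184.6614 payoff=0.0000 vs cont=0.0000 → 0.0000 [wait]  node(4,4) S=237.6625 payoff=0.0000 vs cont=0.0000 → 0.0000 [wait]  ⇒ S*(4)=111.4825
t_3: node(3,0) S=98.2685 payoff=24.6315 vs cont=22.4901 → 24.6315 [stop]  node(3,1) S=126.4734 payoff=0.0000 vs cont=5.2189 → 5.2189 [wait]  node(3,2) S=162.7735 payoff=0.0000 vs cont=0.0000 → 0.0000 [wait]  node(3,3) S=209.4924 payoff=0.0000 vs cont=0.0000 → 0.0000 [wait]  ⇒ S*(3)=98.2685
t_2: node(2,0) S=111.4825 payoff=11.4175 vs cont=13.9590 → 13.9590 [wait]  node(2,1) S=143.4800 payoff=0.0000 vs cont=2.3855 → 2.3855 [wait]  node(2,2) S=184.6614 payoff=0.0000 vs cont=0.0000 → 0.0000 [wait]  ⇒ S*(2)=-
t_1: node(1,0) S=126.4734 payoff=0.0000 vs cont=7.6148 → 7.6148 [wait]  node(1,1) S=162.7735 payoff=0.0000 vs cont=1.0904 → 1.0904 [wait]  ⇒ S*(1)=-
t_0: node(0,0) S=143.4800 payoff=0.0000 vs cont=4.0449 → 4.0449 [wait]  ⇒ S*(0)=-

price = 4.0449
boundary = - - - 98.2685 111.4825
tree:
4.0449
7.6148 1.0904
13.9590 2.3855 0.0000
24.6315 5.2189 0.0000 0.0000
36.2792 11.4175 0.0000 0.0000 0.0000
46.5464 24.6315 0.0000 0.0000 0.0000 0.0000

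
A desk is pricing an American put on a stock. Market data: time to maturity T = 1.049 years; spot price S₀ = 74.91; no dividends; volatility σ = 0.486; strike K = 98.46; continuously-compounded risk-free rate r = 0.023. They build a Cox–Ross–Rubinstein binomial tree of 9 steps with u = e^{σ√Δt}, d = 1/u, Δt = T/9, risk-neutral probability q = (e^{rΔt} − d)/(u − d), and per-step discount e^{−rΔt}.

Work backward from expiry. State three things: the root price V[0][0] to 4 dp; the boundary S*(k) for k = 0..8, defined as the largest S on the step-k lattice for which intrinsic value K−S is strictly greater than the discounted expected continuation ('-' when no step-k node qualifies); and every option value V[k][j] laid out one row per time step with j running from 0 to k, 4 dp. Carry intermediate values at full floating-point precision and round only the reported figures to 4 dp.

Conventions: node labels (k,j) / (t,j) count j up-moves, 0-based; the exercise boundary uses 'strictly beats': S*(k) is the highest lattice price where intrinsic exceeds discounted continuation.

price = 30.1939
boundary = - - - 45.5369 38.5749 45.5369 53.7554 63.4572 74.9100
tree:
30.1939
37.4397 22.0866
45.1538 28.8390 14.4966
52.9231 36.5344 20.2101 8.0503
59.8851 44.7632 27.3403 12.1776 3.3798
65.7827 52.9231 35.6951 17.9492 5.6515 0.8029
70.7787 59.8851 44.7046 25.6038 9.3043 1.5094 0.0000
75.0108 65.7827 52.9231 35.0028 15.0094 2.8378 0.0000 0.0000
78.5959 70.7787 59.8851 44.7046 23.5500 5.3351 0.0000 0.0000 0.0000
81.6329 75.0108 65.7827 52.9231 35.0028 10.0302 0.0000 0.0000 0.0000 0.0000

Δt=0.11656, u=1.18048, d=0.84711, q=0.46667, disc=e^(-rΔt)=0.99732
k=9 terminal: V=max(K-S,0) → 81.6329 75.0108 65.7827 52.9231 35.0028 10.0302 0.0000 0.0000 0.0000 0.0000
k=8: j=0 S=19.8641 intr=78.5959 cont=78.3323 V=78.5959[EX]; j=1 S=27.6813 intr=70.7787 cont=70.5151 V=70.7787[EX]; j=2 S=38.5749 intr=59.8851 cont=59.6215 V=59.8851[EX]; j=3 S=53.7554 intr=44.7046 cont=44.4410 V=44.7046[EX]; j=4 S=74.9100 intr=23.5500 cont=23.2864 V=23.5500[EX]; j=5 S=104.3896 intr=0.0000 cont=5.3351 V=5.3351[hold]; j=6 S=145.4705 intr=0.0000 cont=0.0000 V=0.0000[hold]; j=7 S=202.7182 intr=0.0000 cont=0.0000 V=0.0000[hold]; j=8 S=282.4947 intr=0.0000 cont=0.0000 V=0.0000[hold]  S*(8)=74.9100
k=7: j=0 S=23.4492 intr=75.0108 cont=74.7472 V=75.0108[EX]; j=1 S=32.6773 intr=65.7827 cont=65.5191 V=65.7827[EX]; j=2 S=45.5369 intr=52.9231 cont=52.6595 V=52.9231[EX]; j=3 S=63.4572 intr=35.0028 cont=34.7392 V=35.0028[EX]; j=4 S=88.4298 intr=10.0302 cont=15.0094 V=15.0094[hold]; j=5 S=123.2299 intr=0.0000 cont=2.8378 V=2.8378[hold]; j=6 S=171.7251 intr=0.0000 cont=0.0000 V=0.0000[hold]; j=7 S=239.3048 intr=0.0000 cont=0.0000 V=0.0000[hold]  S*(7)=63.4572
k=6: j=0 S=27.6813 intr=70.7787 cont=70.5151 V=70.7787[EX]; j=1 S=38.5749 intr=59.8851 cont=59.6215 V=59.8851[EX]; j=2 S=53.7554 intr=44.7046 cont=44.4410 V=44.7046[EX]; j=3 S=74.9100 intr=23.5500 cont=25.6038 V=25.6038[hold]; j=4 S=104.3896 intr=0.0000 cont=9.3043 V=9.3043[hold]; j=5 S=145.4705 intr=0.0000 cont=1.5094 V=1.5094[hold]; j=6 S=202.7182 intr=0.0000 cont=0.0000 V=0.0000[hold]  S*(6)=53.7554
k=5: j=0 S=32.6773 intr=65.7827 cont=65.5191 V=65.7827[EX]; j=1 S=45.5369 intr=52.9231 cont=52.6595 V=52.9231[EX]; j=2 S=63.4572 intr=35.0028 cont=35.6951 V=35.6951[hold]; j=3 S=88.4298 intr=10.0302 cont=17.9492 V=17.9492[hold]; j=4 S=123.2299 intr=0.0000 cont=5.6515 V=5.6515[hold]; j=5 S=171.7251 intr=0.0000 cont=0.8029 V=0.8029[hold]  S*(5)=45.5369
k=4: j=0 S=38.5749 intr=59.8851 cont=59.6215 V=59.8851[EX]; j=1 S=53.7554 intr=44.7046 cont=44.7632 V=44.7632[hold]; j=2 S=74.9100 intr=23.5500 cont=27.3403 V=27.3403[hold]; j=3 S=104.3896 intr=0.0000 cont=12.1776 V=12.1776[hold]; j=4 S=145.4705 intr=0.0000 cont=3.3798 V=3.3798[hold]  S*(4)=38.5749
k=3: j=0 S=45.5369 intr=52.9231 cont=52.6868 V=52.9231[EX]; j=1 S=63.4572 intr=35.0028 cont=36.5344 V=36.5344[hold]; j=2 S=88.4298 intr=10.0302 cont=20.2101 V=20.2101[hold]; j=3 S=123.2299 intr=0.0000 cont=8.0503 V=8.0503[hold]  S*(3)=45.5369
k=2: j=0 S=53.7554 intr=44.7046 cont=45.1538 V=45.1538[hold]; j=1 S=74.9100 intr=23.5500 cont=28.8390 V=28.8390[hold]; j=2 S=104.3896 intr=0.0000 cont=14.4966 V=14.4966[hold]  S*(2)=-
k=1: j=0 S=63.4572 intr=35.0028 cont=37.4397 V=37.4397[hold]; j=1 S=88.4298 intr=10.0302 cont=22.0866 V=22.0866[hold]  S*(1)=-
k=0: j=0 S=74.9100 intr=23.5500 cont=30.1939 V=30.1939[hold]  S*(0)=-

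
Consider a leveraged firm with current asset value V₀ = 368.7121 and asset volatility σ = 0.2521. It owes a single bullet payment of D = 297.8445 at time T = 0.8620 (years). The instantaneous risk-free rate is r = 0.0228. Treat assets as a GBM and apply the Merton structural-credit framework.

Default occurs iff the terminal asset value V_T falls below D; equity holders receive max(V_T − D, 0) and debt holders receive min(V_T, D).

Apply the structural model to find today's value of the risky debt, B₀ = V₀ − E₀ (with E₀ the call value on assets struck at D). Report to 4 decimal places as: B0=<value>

B0=285.6265

Work the structural quantities from V₀ = 368.7121 against face 297.8445:
d₁ = [ln(V₀/D) + (r + σ²/2)T] / (σ√T)
   = [ln(368.7121/297.8445) + (0.0228 + 0.5·0.2521²)·0.8620] / (0.2521·√0.8620)
   = [0.213445 + 0.047046] / 0.234060 = 1.112922
d₂ = d₁ − σ√T = 1.112922 − 0.234060 = 0.878863
N(d₁) = 0.867129,  N(d₂) = 0.810262,  e^(−rT) = 0.980538
E₀ = V₀·N(d₁) − D·e^(−rT)·N(d₂)
   = 368.7121·0.867129 − 297.8445·0.980538·0.810262 = 83.085611
B₀ = V₀ − E₀ = 368.7121 − 83.085611 = 285.626489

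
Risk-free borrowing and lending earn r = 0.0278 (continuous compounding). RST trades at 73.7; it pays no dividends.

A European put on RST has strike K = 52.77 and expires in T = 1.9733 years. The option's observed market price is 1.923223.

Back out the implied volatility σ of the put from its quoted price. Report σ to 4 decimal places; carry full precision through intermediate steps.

At σ = 0.2759 the Black–Scholes value reproduces the quote:
σ√T = 0.2759·√1.9733 = 0.387568
d₁ = (ln(S/K) + (r+σ²/2)T) / (σ√T) = (ln(73.7/52.77) + (0.0278+0.2759²/2)·1.9733) / 0.387568 = (0.334060 + 0.129962) / 0.387568 = 1.197266
d₂ = d₁ − σ√T = 1.197266 − 0.387568 = 0.809698
e^{−rT} = 0.946620
N(−d₁) = 0.115601,  N(−d₂) = 0.209057
V = K·e^{−rT}·N(−d₂) − S·N(−d₁) = 10.443052 − 8.519829 = 1.923223 (matching the quote); vega is positive throughout, so no other σ reproduces this price

sigma = 0.2759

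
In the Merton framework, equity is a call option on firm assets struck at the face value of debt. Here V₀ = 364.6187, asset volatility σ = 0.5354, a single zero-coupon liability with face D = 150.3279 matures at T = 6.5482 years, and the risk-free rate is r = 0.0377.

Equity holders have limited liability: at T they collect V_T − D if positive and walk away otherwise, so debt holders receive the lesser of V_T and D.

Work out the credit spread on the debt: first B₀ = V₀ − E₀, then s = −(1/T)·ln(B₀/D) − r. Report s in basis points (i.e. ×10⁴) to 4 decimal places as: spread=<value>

Work the structural quantities from V₀ = 364.6187 against face 150.3279:
d₁ = [ln(V₀/D) + (r + σ²/2)T] / (σ√T)
   = [ln(364.6187/150.3279) + (0.0377 + 0.5·0.5354²)·6.5482] / (0.5354·√6.5482)
   = [0.886033 + 1.185398] / 1.370059 = 1.511928
d₂ = d₁ − σ√T = 1.511928 − 1.370059 = 0.141869
N(d₁) = 0.934724,  N(d₂) = 0.556408,  e^(−rT) = 0.781244
E₀ = V₀·N(d₁) − D·e^(−rT)·N(d₂)
   = 364.6187·0.934724 − 150.3279·0.781244·0.556408 = 275.471659
B₀ = V₀ − E₀ = 364.6187 − 275.471659 = 89.147041
spread = −(1/T)·ln(B₀/D) − r = −(1/6.5482)·ln(89.147041/150.3279) − 0.0377 = 0.04209777
in basis points: 0.04209777 × 10⁴ = 420.9777 bp

spread=420.9777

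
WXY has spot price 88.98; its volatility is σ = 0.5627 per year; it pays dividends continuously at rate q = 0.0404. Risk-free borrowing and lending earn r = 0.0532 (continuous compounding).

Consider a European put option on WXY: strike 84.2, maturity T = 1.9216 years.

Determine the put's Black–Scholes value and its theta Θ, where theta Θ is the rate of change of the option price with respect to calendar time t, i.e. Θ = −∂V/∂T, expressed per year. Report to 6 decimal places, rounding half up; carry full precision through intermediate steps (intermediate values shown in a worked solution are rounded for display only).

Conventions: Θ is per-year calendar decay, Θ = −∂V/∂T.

price = 20.989029
Θ = -4.461024

σ√T = 0.5627·√1.9216 = 0.780025
d₁ = (ln(S/K) + (r−q+σ²/2)T) / (σ√T) = (ln(88.98/84.2) + (0.0532−0.0404+0.5627²/2)·1.9216) / 0.780025 = (0.055217 + 0.328816) / 0.780025 = 0.492334
d₂ = d₁ − σ√T = 0.492334 − 0.780025 = -0.287691
e^{−rT} = 0.902823
e^{−qT} = 0.925304
N(−d₁) = 0.311242,  N(−d₂) = 0.613208
Put price V = K·e^{−rT}·N(−d₂) − S·e^{−qT}·N(−d₁) = 46.614672 − 25.625643 = 20.989029
φ(d₁) = (1/√(2π))·e^{−d₁²/2} = 0.353407
Θ = −S·e^{−qT}·φ(d₁)·σ/(2√T) − q·S·e^{−qT}·N(−d₁) + r·K·e^{−rT}·N(−d₂) = −5.905649 − 1.035276 + 2.479901 = -4.461024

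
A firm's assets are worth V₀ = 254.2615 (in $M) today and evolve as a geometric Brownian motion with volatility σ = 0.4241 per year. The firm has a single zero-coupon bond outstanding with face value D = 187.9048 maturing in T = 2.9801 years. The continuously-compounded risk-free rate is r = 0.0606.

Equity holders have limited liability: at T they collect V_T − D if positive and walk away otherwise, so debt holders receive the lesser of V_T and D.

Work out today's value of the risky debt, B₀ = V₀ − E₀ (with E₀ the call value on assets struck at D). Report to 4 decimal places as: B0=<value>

B0=135.3189

With assets at 254.2615 and a single debt payment of 187.9048 at 2.9801 years:
d₁ = [ln(V₀/D) + (r + σ²/2)T] / (σ√T)
   = [ln(254.2615/187.9048) + (0.0606 + 0.5·0.4241²)·2.9801] / (0.4241·√2.9801)
   = [0.302428 + 0.448596] / 0.732122 = 1.025817
d₂ = d₁ − σ√T = 1.025817 − 0.732122 = 0.293694
N(d₁) = 0.847511,  N(d₂) = 0.615504,  e^(−rT) = 0.834774
E₀ = V₀·N(d₁) − D·e^(−rT)·N(d₂)
   = 254.2615·0.847511 − 187.9048·0.834774·0.615504 = 118.942610
B₀ = V₀ − E₀ = 254.2615 − 118.942610 = 135.318890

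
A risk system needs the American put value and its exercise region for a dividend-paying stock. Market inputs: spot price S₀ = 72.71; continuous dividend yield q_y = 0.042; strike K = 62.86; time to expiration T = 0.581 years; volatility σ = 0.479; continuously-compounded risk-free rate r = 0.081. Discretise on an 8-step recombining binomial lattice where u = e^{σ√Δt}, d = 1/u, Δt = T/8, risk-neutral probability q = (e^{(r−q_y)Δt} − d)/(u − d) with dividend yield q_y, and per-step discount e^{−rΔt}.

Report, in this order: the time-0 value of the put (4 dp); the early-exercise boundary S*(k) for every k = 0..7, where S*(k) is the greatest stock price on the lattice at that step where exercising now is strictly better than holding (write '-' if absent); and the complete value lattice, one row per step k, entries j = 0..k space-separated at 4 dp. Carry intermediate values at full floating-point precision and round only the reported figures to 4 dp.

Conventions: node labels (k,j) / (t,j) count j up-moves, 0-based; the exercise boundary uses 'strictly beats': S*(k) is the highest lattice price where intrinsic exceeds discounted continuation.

Δt=0.07262  u=1.13779  d=0.87890  q=0.47873  discount=0.99413
step 8 (expiry): payoffs max(K−S,0) = 36.9717 29.3460 19.4741 6.6942 0.0000 0.0000 0.0000 0.0000 0.0000
step 7: (k=7,j=0): S=29.4554, K−S=33.4046, hold=33.1256 ⇒ V=33.4046 exercise | (k=7,j=1): S=38.1318, K−S=24.7282, hold=24.4756 ⇒ V=24.7282 exercise | (k=7,j=2): S=49.3640, K−S=13.4960, hold=13.2776 ⇒ V=13.4960 exercise | (k=7,j=3): S=63.9047, K−S=0.0000, hold=3.4690 ⇒ V=3.4690 continue | (k=7,j=4): S=82.7285, K−S=0.0000, hold=0.0000 ⇒ V=0.0000 continue | (k=7,j=5): S=107.0972, K−S=0.0000, hold=0.0000 ⇒ V=0.0000 continue | (k=7,j=6): S=138.6438, K−S=0.0000, hold=0.0000 ⇒ V=0.0000 continue | (k=7,j=7): S=179.4829, K−S=0.0000, hold=0.0000 ⇒ V=0.0000 continue  boundary S*=49.3640
step 6: (k=6,j=0): S=33.5140, K−S=29.3460, hold=29.0794 ⇒ V=29.3460 exercise | (k=6,j=1): S=43.3859, K−S=19.4741, hold=19.2375 ⇒ V=19.4741 exercise | (k=6,j=2): S=56.1658, K−S=6.6942, hold=8.6448 ⇒ V=8.6448 continue | (k=6,j=3): S=72.7100, K−S=0.0000, hold=1.7977 ⇒ V=1.7977 continue | (k=6,j=4): S=94.1275, K−S=0.0000, hold=0.0000 ⇒ V=0.0000 continue | (k=6,j=5): S=121.8538, K−S=0.0000, hold=0.0000 ⇒ V=0.0000 continue | (k=6,j=6): S=157.7472, K−S=0.0000, hold=0.0000 ⇒ V=0.0000 continue  boundary S*=43.3859
step 5: (k=5,j=0): S=38.1318, K−S=24.7282, hold=24.4756 ⇒ V=24.7282 exercise | (k=5,j=1): S=49.3640, K−S=13.4960, hold=14.2060 ⇒ V=14.2060 continue | (k=5,j=2): S=63.9047, K−S=0.0000, hold=5.3354 ⇒ V=5.3354 continue | (k=5,j=3): S=82.7285, K−S=0.0000, hold=0.9316 ⇒ V=0.9316 continue | (k=5,j=4): S=107.0972, K−S=0.0000, hold=0.0000 ⇒ V=0.0000 continue | (k=5,j=5): S=138.6438, K−S=0.0000, hold=0.0000 ⇒ V=0.0000 continue  boundary S*=38.1318
step 4: (k=4,j=0): S=43.3859, K−S=19.4741, hold=19.5754 ⇒ V=19.5754 continue | (k=4,j=1): S=56.1658, K−S=6.6942, hold=9.9010 ⇒ V=9.9010 continue | (k=4,j=2): S=72.7100, K−S=0.0000, hold=3.2082 ⇒ V=3.2082 continue | (k=4,j=3): S=94.1275, K−S=0.0000, hold=0.4828 ⇒ V=0.4828 continue | (k=4,j=4): S=121.8538, K−S=0.0000, hold=0.0000 ⇒ V=0.0000 continue  boundary S*=-
step 3: (k=3,j=0): S=49.3640, K−S=13.4960, hold=14.8563 ⇒ V=14.8563 continue | (k=3,j=1): S=63.9047, K−S=0.0000, hold=6.6577 ⇒ V=6.6577 continue | (k=3,j=2): S=82.7285, K−S=0.0000, hold=1.8923 ⇒ V=1.8923 continue | (k=3,j=3): S=107.0972, K−S=0.0000, hold=0.2502 ⇒ V=0.2502 continue  boundary S*=-
step 2: (k=2,j=0): S=56.1658, K−S=6.6942, hold=10.8673 ⇒ V=10.8673 continue | (k=2,j=1): S=72.7100, K−S=0.0000, hold=4.3507 ⇒ V=4.3507 continue | (k=2,j=2): S=94.1275, K−S=0.0000, hold=1.0997 ⇒ V=1.0997 continue  boundary S*=-
step 1: (k=1,j=0): S=63.9047, K−S=0.0000, hold=7.7021 ⇒ V=7.7021 continue | (k=1,j=1): S=82.7285, K−S=0.0000, hold=2.7780 ⇒ V=2.7780 continue  boundary S*=-
step 0: (k=0,j=0): S=72.7100, K−S=0.0000, hold=5.3134 ⇒ V=5.3134 continue  boundary S*=-

price = 5.3134
boundary = - - - - - 38.1318 43.3859 49.3640
tree:
5.3134
7.7021 2.7780
10.8673 4.3507 1.0997
14.8563 6.6577 1.8923 0.2502
19.5754 9.9010 3.2082 0.4828 0.0000
24.7282 14.2060 5.3354 0.9316 0.0000 0.0000
29.3460 19.4741 8.6448 1.7977 0.0000 0.0000 0.0000
33.4046 24.7282 13.4960 3.4690 0.0000 0.0000 0.0000 0.0000
36.9717 29.3460 19.4741 6.6942 0.0000 0.0000 0.0000 0.0000 0.0000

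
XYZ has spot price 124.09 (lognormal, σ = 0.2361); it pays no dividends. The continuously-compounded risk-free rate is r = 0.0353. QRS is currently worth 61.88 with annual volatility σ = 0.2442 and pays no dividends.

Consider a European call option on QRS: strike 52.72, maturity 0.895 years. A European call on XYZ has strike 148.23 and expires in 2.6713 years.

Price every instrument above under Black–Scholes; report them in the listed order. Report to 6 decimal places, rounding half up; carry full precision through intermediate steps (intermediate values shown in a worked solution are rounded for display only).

[QRS call K=52.72]
σ√T = 0.2442·√0.895 = 0.231024
d₁ = (ln(S/K) + (r+σ²/2)T) / (σ√T) = (ln(61.88/52.72) + (0.0353+0.2442²/2)·0.895) / 0.231024 = (0.160202 + 0.058280) / 0.231024 = 0.945710
d₂ = d₁ − σ√T = 0.945710 − 0.231024 = 0.714686
e^{−rT} = 0.968900
N(d₁) = 0.827852,  N(d₂) = 0.762598
price = S·N(d₁) − K·e^{−rT}·N(d₂) = 51.227462 − 38.953850 = 12.273612
[XYZ call K=148.23]
σ√T = 0.2361·√2.6713 = 0.385884
d₁ = (ln(S/K) + (r+σ²/2)T) / (σ√T) = (ln(124.09/148.23) + (0.0353+0.2361²/2)·2.6713) / 0.385884 = (-0.177758 + 0.168750) / 0.385884 = -0.023343
d₂ = d₁ − σ√T = -0.023343 − 0.385884 = -0.409227
e^{−rT} = 0.910013
N(d₁) = 0.490688,  N(d₂) = 0.341186
price = S·N(d₁) − K·e^{−rT}·N(d₂) = 60.889515 − 46.023024 = 14.866491

price(QRS call K=52.72) = 12.273612
price(XYZ call K=148.23) = 14.866491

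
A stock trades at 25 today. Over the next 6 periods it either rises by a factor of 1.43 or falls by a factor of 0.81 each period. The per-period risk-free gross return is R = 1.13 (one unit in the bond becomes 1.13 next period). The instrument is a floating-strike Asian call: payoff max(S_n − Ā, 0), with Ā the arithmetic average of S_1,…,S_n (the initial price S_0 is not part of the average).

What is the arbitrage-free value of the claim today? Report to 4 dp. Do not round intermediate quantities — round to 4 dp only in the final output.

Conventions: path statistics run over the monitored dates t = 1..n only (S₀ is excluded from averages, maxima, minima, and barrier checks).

price = 6.9542

No-arbitrage gives p* = (R−d)/(u−d) = 0.5161: enumerate every path, weight its payoff by its p*-probability, and discount by R^6.
Enumerate all 2^6 = 64 price paths (U = up ×1.43, D = down ×0.81); each path with k up-moves has probability p*^k·(1−p*)^(6−k).
DDDDDD: Ā=12.7463, payoff=0.0000, prob=0.012834
UDDDDD: Ā=22.5028, payoff=0.0000, prob=0.013690
DUDDDD: Ā=19.9194, payoff=0.0000, prob=0.013690
UUDDDD: Ā=35.1664, payoff=0.0000, prob=0.014603
DDUDDD: Ā=17.8269, payoff=0.0000, prob=0.013690
UDUDDD: Ā=31.4722, payoff=0.0000, prob=0.014603
DUUDDD: Ā=28.8889, payoff=0.0000, prob=0.014603
UUUDDD: Ā=51.0014, payoff=0.0000, prob=0.015576
DDDUDD: Ā=16.1320, payoff=0.0000, prob=0.013690
UDDUDD: Ā=28.4799, payoff=0.0000, prob=0.014603
DUDUDD: Ā=25.8966, payoff=0.0000, prob=0.014603
UUDUDD: Ā=45.7187, payoff=0.0000, prob=0.015576
DDUUDD: Ā=23.8041, payoff=0.0000, prob=0.014603
UDUUDD: Ā=42.0246, payoff=0.0000, prob=0.015576
DUUUDD: Ā=39.4412, payoff=0.0000, prob=0.015576
UUUUDD: Ā=69.6308, payoff=0.0000, prob=0.016615
DDDDUD: Ā=14.7591, payoff=0.0000, prob=0.013690
UDDDUD: Ā=26.0562, payoff=0.0000, prob=0.014603
DUDDUD: Ā=23.4729, payoff=0.0000, prob=0.014603
UUDDUD: Ā=41.4398, payoff=0.0000, prob=0.015576
DDUDUD: Ā=21.3804, payoff=0.6262, prob=0.014603
UDUDUD: Ā=37.7456, payoff=1.1055, prob=0.015576
DUUDUD: Ā=35.1623, payoff=3.6888, prob=0.015576
UUUDUD: Ā=62.0766, payoff=6.5124, prob=0.016615
DDDUUD: Ā=19.6854, payoff=2.3211, prob=0.014603
UDDUUD: Ā=34.7533, payoff=4.0978, prob=0.015576
DUDUUD: Ā=32.1700, payoff=6.6811, prob=0.015576
UUDUUD: Ā=56.7939, payoff=11.7950, prob=0.016615
DDUUUD: Ā=30.0775, payoff=8.7736, prob=0.015576
UDUUUD: Ā=53.0998, payoff=15.4892, prob=0.016615
DUUUUD: Ā=50.5164, payoff=18.0725, prob=0.016615
UUUUUD: Ā=89.1833, payoff=31.9058, prob=0.017722
DDDDDU: Ā=13.6471, payoff=0.0000, prob=0.013690
UDDDDU: Ā=24.0930, payoff=0.0000, prob=0.014603
DUDDDU: Ā=21.5096, payoff=0.4969, prob=0.014603
UUDDDU: Ā=37.9738, payoff=0.8773, prob=0.015576
DDUDDU: Ā=19.4171, payoff=2.5894, prob=0.014603
UDUDDU: Ā=34.2796, payoff=4.5714, prob=0.015576
DUUDDU: Ā=31.6963, payoff=7.1548, prob=0.015576
UUUDDU: Ā=55.9577, payoff=12.6313, prob=0.016615
DDDUDU: Ā=17.7222, payoff=4.2843, prob=0.014603
UDDUDU: Ā=31.2874, payoff=7.5637, prob=0.015576
DUDUDU: Ā=28.7040, payoff=10.1470, prob=0.015576
UUDUDU: Ā=50.6750, payoff=17.9139, prob=0.016615
DDUUDU: Ā=26.6115, payoff=12.2395, prob=0.015576
UDUUDU: Ā=46.9809, payoff=21.6081, prob=0.016615
DUUUDU: Ā=44.3975, payoff=24.1914, prob=0.016615
UUUUDU: Ā=78.3808, payoff=42.7083, prob=0.017722
DDDDUU: Ā=16.3493, payoff=5.6572, prob=0.014603
UDDDUU: Ā=28.8636, payoff=9.9875, prob=0.015576
DUDDUU: Ā=26.2803, payoff=12.5708, prob=0.015576
UUDDUU: Ā=46.3961, payoff=22.1929, prob=0.016615
DDUDUU: Ā=24.1878, payoff=14.6633, prob=0.015576
UDUDUU: Ā=42.7019, payoff=25.8870, prob=0.016615
DUUDUU: Ā=40.1186, payoff=28.4704, prob=0.016615
UUUDUU: Ā=70.8266, payoff=50.2625, prob=0.017722
DDDUUU: Ā=22.4929, payoff=16.3582, prob=0.015576
UDDUUU: Ā=39.7096, payoff=28.8793, prob=0.016615
DUDUUU: Ā=37.1263, payoff=31.4627, prob=0.016615
UUDUUU: Ā=65.5440, payoff=55.5452, prob=0.017722
DDUUUU: Ā=35.0338, payoff=33.5552, prob=0.016615
UDUUUU: Ā=61.8498, payoff=59.2393, prob=0.017722
DUUUUU: Ā=59.2665, payoff=61.8227, prob=0.017722
UUUUUU: Ā=104.6309, payoff=109.1437, prob=0.018904
Price = Σ prob·payoff / R^6 = 14.478315 / 2.081952 = 6.9542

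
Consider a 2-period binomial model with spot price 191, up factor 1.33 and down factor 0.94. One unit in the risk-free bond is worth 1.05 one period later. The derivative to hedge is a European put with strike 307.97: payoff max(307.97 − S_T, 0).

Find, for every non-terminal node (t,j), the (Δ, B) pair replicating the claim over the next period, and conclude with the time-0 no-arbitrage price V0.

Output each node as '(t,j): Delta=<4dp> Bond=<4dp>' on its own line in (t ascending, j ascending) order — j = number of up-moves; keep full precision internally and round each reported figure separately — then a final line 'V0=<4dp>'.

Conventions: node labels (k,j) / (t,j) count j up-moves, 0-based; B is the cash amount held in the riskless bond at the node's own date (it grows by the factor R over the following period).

(0,0): Delta=-0.8922 Bond=260.9074
(1,0): Delta=-1.0000 Bond=293.3048
(1,1): Delta=-0.6983 Bond=224.6930
V0=90.4946

No-arbitrage ⇒ martingale measure with p* = (R−d)/(u−d) = 0.2821.
Expiry values: V(2,0)=139.2024, V(2,1)=69.1818, V(2,2)=0.0000
  t=1,j=0: stock 179.5400 → up 238.7882 (V=69.1818), down 168.7676 (V=139.2024). Price 113.7648; hedge Δ=-1.0000, bond B=293.3048.
  t=1,j=1: stock 254.0300 → up 337.8599 (V=0.0000), down 238.7882 (V=69.1818). Price 47.3038; hedge Δ=-0.6983, bond B=224.6930.
  t=0,j=0: stock 191.0000 → up 254.0300 (V=47.3038), down 179.5400 (V=113.7648). Price 90.4946; hedge Δ=-0.8922, bond B=260.9074.
Verification: the root portfolio costs Δ(0,0)·S0 + B(0,0) = 90.4946, matching V0.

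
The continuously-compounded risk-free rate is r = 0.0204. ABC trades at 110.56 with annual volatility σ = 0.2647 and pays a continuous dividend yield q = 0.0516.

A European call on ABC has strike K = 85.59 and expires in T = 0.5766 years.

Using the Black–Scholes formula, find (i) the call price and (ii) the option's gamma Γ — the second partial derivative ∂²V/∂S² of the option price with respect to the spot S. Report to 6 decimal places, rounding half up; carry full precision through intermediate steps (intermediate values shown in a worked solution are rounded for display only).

σ√T = 0.2647·√0.5766 = 0.200998
d₁ = (ln(S/K) + (r−q+σ²/2)T) / (σ√T) = (ln(110.56/85.59) + (0.0204−0.0516+0.2647²/2)·0.5766) / 0.200998 = (0.255990 + 0.002210) / 0.200998 = 1.284592
d₂ = d₁ − σ√T = 1.284592 − 0.200998 = 1.083594
e^{−rT} = 0.988306
e^{−qT} = 0.970686
N(d₁) = 0.900532,  N(d₂) = 0.860728
Call price V = S·e^{−qT}·N(d₁) − K·e^{−rT}·N(d₂) = 96.644253 − 72.808195 = 23.836058
φ(d₁) = (1/√(2π))·e^{−d₁²/2} = 0.174815
Γ = e^{−qT}·φ(d₁) / (S·σ·√T) = 0.007636

price = 23.836058
Γ = 0.007636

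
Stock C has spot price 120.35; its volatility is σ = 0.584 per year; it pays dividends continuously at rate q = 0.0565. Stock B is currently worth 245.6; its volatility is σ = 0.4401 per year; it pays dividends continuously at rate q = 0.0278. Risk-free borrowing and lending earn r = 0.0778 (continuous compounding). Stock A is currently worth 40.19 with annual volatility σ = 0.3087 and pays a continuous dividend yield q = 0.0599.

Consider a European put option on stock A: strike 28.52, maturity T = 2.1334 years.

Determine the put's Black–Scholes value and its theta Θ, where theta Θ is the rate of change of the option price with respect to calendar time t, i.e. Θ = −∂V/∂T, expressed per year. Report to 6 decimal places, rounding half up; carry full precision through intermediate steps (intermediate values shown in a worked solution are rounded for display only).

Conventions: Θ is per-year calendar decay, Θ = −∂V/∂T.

σ√T = 0.3087·√2.1334 = 0.450892
d₁ = (ln(S/K) + (r−q+σ²/2)T) / (σ√T) = (ln(40.19/28.52) + (0.0778−0.0599+0.3087²/2)·2.1334) / 0.450892 = (0.343013 + 0.139840) / 0.450892 = 1.070882
d₂ = d₁ − σ√T = 1.070882 − 0.450892 = 0.619990
e^{−rT} = 0.847064
e^{−qT} = 0.880038
N(−d₁) = 0.142111,  N(−d₂) = 0.267632
Put price V = K·e^{−rT}·N(−d₂) − S·e^{−qT}·N(−d₁) = 6.465535 − 5.026292 = 1.439243
φ(d₁) = (1/√(2π))·e^{−d₁²/2} = 0.224848
Θ = −S·e^{−qT}·φ(d₁)·σ/(2√T) − q·S·e^{−qT}·N(−d₁) + r·K·e^{−rT}·N(−d₂) = −0.840384 − 0.301075 + 0.503019 = -0.638440

price = 1.439243
Θ = -0.638440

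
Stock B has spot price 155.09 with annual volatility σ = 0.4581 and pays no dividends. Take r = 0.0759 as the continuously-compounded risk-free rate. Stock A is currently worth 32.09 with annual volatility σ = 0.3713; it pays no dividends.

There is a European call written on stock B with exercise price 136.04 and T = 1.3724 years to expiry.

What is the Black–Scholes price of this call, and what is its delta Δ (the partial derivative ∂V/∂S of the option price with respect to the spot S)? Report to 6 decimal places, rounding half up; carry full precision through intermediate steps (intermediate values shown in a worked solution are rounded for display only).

σ√T = 0.4581·√1.3724 = 0.536662
d₁ = (ln(S/K) + (r+σ²/2)T) / (σ√T) = (ln(155.09/136.04) + (0.0759+0.4581²/2)·1.3724) / 0.536662 = (0.131057 + 0.248168) / 0.536662 = 0.706636
d₂ = d₁ − σ√T = 0.706636 − 0.536662 = 0.169975
e^{−rT} = 0.901076
N(d₁) = 0.760104,  N(d₂) = 0.567485
Call price V = S·N(d₁) − K·e^{−rT}·N(d₂) = 117.884492 − 69.563691 = 48.320801
Δ = N(d₁) = 0.760104

price = 48.320801
Δ = 0.760104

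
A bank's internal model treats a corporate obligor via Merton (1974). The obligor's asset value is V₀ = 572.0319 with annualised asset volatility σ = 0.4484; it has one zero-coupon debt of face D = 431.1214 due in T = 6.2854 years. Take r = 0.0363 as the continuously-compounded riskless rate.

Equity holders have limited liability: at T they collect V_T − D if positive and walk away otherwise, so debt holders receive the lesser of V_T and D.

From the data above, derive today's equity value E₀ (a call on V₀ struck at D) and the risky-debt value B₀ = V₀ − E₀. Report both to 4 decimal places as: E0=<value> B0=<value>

E0=326.6676 B0=245.3643

Equity is a call on the firm's assets struck at D = 431.1214:
d₁ = [ln(V₀/D) + (r + σ²/2)T] / (σ√T)
   = [ln(572.0319/431.1214) + (0.0363 + 0.5·0.4484²)·6.2854] / (0.4484·√6.2854)
   = [0.282805 + 0.860039] / 1.124170 = 1.016612
d₂ = d₁ − σ√T = 1.016612 − 1.124170 = -0.107559
N(d₁) = 0.845331,  N(d₂) = 0.457173,  e^(−rT) = 0.795997
E₀ = V₀·N(d₁) − D·e^(−rT)·N(d₂)
   = 572.0319·0.845331 − 431.1214·0.795997·0.457173 = 326.667611
B₀ = V₀ − E₀ = 572.0319 − 326.667611 = 245.364289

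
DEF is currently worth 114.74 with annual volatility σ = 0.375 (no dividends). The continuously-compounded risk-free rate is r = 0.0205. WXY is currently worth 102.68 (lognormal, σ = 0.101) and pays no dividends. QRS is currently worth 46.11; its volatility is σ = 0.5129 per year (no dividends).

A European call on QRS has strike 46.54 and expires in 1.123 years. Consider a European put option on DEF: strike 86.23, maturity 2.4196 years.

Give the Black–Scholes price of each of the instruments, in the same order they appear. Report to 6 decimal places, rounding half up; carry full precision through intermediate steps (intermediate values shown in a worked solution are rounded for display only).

[QRS call K=46.54]
σ√T = 0.5129·√1.123 = 0.543529
d₁ = (ln(S/K) + (r+σ²/2)T) / (σ√T) = (ln(46.11/46.54) + (0.0205+0.5129²/2)·1.123) / 0.543529 = (-0.009282 + 0.170733) / 0.543529 = 0.297042
d₂ = d₁ − σ√T = 0.297042 − 0.543529 = -0.246487
e^{−rT} = 0.977241
N(d₁) = 0.616783,  N(d₂) = 0.402653
price = S·N(d₁) − K·e^{−rT}·N(d₂) = 28.439857 − 18.312977 = 10.126880
[DEF put K=86.23]
σ√T = 0.375·√2.4196 = 0.583315
d₁ = (ln(S/K) + (r+σ²/2)T) / (σ√T) = (ln(114.74/86.23) + (0.0205+0.375²/2)·2.4196) / 0.583315 = (0.285651 + 0.219730) / 0.583315 = 0.866394
d₂ = d₁ − σ√T = 0.866394 − 0.583315 = 0.283079
e^{−rT} = 0.951608
N(−d₁) = 0.193137,  N(−d₂) = 0.388558
price = K·e^{−rT}·N(−d₂) − S·N(−d₁) = 31.883984 − 22.160549 = 9.723435

price(QRS call K=46.54) = 10.126880
price(DEF put K=86.23) = 9.723435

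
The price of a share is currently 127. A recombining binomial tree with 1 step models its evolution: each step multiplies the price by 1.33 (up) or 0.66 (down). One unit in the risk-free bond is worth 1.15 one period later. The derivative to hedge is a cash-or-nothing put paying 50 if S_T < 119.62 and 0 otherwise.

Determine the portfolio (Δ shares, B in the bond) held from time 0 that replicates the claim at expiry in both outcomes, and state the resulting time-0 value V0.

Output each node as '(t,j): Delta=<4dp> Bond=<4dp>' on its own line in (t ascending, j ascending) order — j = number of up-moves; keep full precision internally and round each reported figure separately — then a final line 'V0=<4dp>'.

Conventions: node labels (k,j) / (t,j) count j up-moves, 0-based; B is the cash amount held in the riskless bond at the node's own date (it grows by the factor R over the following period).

Arbitrage-free pricing uses the up-move probability p* = (R−d)/(u−d) = 0.7313, discounting each step at R = 1.15.
Payoffs at expiry: V(1,0)=50.0000, V(1,1)=0.0000
  t=0,j=0: stock 127.0000 → up 168.9100 (V=0.0000), down 83.8200 (V=50.0000). Price 11.6807; hedge Δ=-0.5876, bond B=86.3076.
Check: Δ(0,0)·S0 + B(0,0) = 11.6807 = V0.

(0,0): Delta=-0.5876 Bond=86.3076
V0=11.6807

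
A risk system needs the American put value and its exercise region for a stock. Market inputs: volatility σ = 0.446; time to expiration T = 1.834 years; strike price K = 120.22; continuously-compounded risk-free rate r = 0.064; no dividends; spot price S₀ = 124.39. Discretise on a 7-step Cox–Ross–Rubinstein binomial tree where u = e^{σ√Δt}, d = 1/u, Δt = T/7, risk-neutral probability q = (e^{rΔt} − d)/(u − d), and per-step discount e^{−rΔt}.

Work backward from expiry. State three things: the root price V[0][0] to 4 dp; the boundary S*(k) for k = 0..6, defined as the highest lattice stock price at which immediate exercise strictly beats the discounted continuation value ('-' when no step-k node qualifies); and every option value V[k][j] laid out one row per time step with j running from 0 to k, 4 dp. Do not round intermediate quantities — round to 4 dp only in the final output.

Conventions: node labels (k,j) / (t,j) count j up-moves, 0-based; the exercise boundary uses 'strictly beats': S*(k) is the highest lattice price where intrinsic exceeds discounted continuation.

price = 21.8468
boundary = - - - 62.7121 49.9122 62.7121 78.7945
tree:
21.8468
31.1625 12.5200
43.0890 19.3344 5.5757
57.5079 28.9799 9.5617 1.4520
70.3078 41.8286 16.0755 2.8390 0.0000
80.4952 57.5079 26.3090 5.5507 0.0000 0.0000
88.6033 70.3078 41.4255 10.8526 0.0000 0.0000 0.0000
95.0564 80.4952 57.5079 21.2187 0.0000 0.0000 0.0000 0.0000

params: Δt=0.26200 u=1.25645 d=0.79589 q=0.47989 e^(-rΔt)=0.98337
t_7 payoffs: 95.0564 80.4952 57.5079 21.2187 0.0000 0.0000 0.0000 0.0000
t_6: node(6,0) S=31.6167 payoff=88.6033 vs cont=86.6042 → 88.6033 [stop]  node(6,1) S=49.9122 payoff=70.3078 vs cont=68.3088 → 70.3078 [stop]  node(6,2) S=78.7945 payoff=41.4255 vs cont=39.4265 → 41.4255 [stop]  node(6,3) S=124.3900 payoff=0.0000 vs cont=10.8526 → 10.8526 [wait]  node(6,4) S=196.3699 payoff=0.0000 vs cont=0.0000 → 0.0000 [wait]  node(6,5) S=310.0020 payoff=0.0000 vs cont=0.0000 → 0.0000 [wait]  node(6,6) S=489.3889 payoff=0.0000 vs cont=0.0000 → 0.0000 [wait]  ⇒ S*(6)=78.7945
t_5: node(5,0) S=39.7248 payoff=80.4952 vs cont=78.4962 → 80.4952 [stop]  node(5,1) S=62.7121 payoff=57.5079 vs cont=55.5089 → 57.5079 [stop]  node(5,2) S=99.0013 payoff=21.2187 vs cont=26.3090 → 26.3090 [wait]  node(5,3) S=156.2897 payoff=0.0000 vs cont=5.5507 → 5.5507 [wait]  node(5,4) S=246.7288 payoff=0.0000 vs cont=0.0000 → 0.0000 [wait]  node(5,5) S=389.5017 payoff=0.0000 vs cont=0.0000 → 0.0000 [wait]  ⇒ S*(5)=62.7121
t_4: node(4,0) S=49.9122 payoff=70.3078 vs cont=68.3088 → 70.3078 [stop]  node(4,1) S=78.7945 payoff=41.4255 vs cont=41.8286 → 41.8286 [wait]  node(4,2) S=124.3900 payoff=0.0000 vs cont=16.0755 → 16.0755 [wait]  node(4,3) S=196.3699 payoff=0.0000 vs cont=2.8390 → 2.8390 [wait]  node(4,4) S=310.0020 payoff=0.0000 vs cont=0.0000 → 0.0000 [wait]  ⇒ S*(4)=49.9122
t_3: node(3,0) S=62.7121 payoff=57.5079 vs cont=55.6991 → 57.5079 [stop]  node(3,1) S=99.0013 payoff=21.2187 vs cont=28.9799 → 28.9799 [wait]  node(3,2) S=156.2897 payoff=0.0000 vs cont=9.5617 → 9.5617 [wait]  node(3,3) S=246.7288 payoff=0.0000 vs cont=1.4520 → 1.4520 [wait]  ⇒ S*(3)=62.7121
t_2: node(2,0) S=78.7945 payoff=41.4255 vs cont=43.0890 → 43.0890 [wait]  node(2,1) S=124.3900 payoff=0.0000 vs cont=19.3344 → 19.3344 [wait]  node(2,2) S=196.3699 payoff=0.0000 vs cont=5.5757 → 5.5757 [wait]  ⇒ S*(2)=-
t_1: node(1,0) S=99.0013 payoff=21.2187 vs cont=31.1625 → 31.1625 [wait]  node(1,1) S=156.2897 payoff=0.0000 vs cont=12.5200 → 12.5200 [wait]  ⇒ S*(1)=-
t_0: node(0,0) S=124.3900 payoff=0.0000 vs cont=21.8468 → 21.8468 [wait]  ⇒ S*(0)=-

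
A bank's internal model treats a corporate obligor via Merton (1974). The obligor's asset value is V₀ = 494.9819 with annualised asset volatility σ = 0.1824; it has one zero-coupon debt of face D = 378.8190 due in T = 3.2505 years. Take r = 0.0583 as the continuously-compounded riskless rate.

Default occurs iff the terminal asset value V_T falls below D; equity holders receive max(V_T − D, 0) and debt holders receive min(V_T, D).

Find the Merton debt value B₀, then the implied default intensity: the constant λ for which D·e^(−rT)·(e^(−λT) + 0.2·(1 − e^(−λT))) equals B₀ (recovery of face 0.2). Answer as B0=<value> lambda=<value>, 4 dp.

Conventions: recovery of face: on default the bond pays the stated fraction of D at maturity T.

B0=308.6098 lambda=0.0060

Apply the equity-as-call identities (strike 378.8190, horizon 3.2505 years):
d₁ = [ln(V₀/D) + (r + σ²/2)T] / (σ√T)
   = [ln(494.9819/378.8190) + (0.0583 + 0.5·0.1824²)·3.2505] / (0.1824·√3.2505)
   = [0.267463 + 0.243576] / 0.328852 = 1.554010
d₂ = d₁ − σ√T = 1.554010 − 0.328852 = 1.225158
N(d₁) = 0.939909,  N(d₂) = 0.889742,  e^(−rT) = 0.827369
E₀ = V₀·N(d₁) − D·e^(−rT)·N(d₂)
   = 494.9819·0.939909 − 378.8190·0.827369·0.889742 = 186.372073
B₀ = V₀ − E₀ = 494.9819 − 186.372073 = 308.609827
e^(−λT) = (B₀·e^(rT)/D − 0.2)/(1 − 0.2) = (308.6098·1.208650/378.8190 − 0.2)/0.8 = 0.98080309
λ = −ln(0.98080309)/3.2505 = 0.005963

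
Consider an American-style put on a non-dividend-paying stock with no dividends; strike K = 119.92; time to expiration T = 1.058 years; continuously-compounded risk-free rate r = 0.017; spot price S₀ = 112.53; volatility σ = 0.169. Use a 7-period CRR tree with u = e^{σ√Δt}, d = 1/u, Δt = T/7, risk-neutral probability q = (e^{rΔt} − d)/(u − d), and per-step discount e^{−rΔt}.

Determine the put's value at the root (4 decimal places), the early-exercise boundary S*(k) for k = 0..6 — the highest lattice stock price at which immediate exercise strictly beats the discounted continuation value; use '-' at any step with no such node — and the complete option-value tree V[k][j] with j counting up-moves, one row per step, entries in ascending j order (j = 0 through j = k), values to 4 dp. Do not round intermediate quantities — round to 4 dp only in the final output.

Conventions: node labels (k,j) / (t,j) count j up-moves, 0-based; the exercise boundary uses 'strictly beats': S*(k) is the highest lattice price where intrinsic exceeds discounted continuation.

price = 11.0664
boundary = - - 98.6734 92.3987 98.6734 105.3742 112.5300
tree:
11.0664
15.6359 6.6107
21.2466 10.1752 3.1246
27.5213 15.0695 5.3942 0.8995
33.3970 21.2466 9.0466 1.8150 0.0000
38.8990 27.5213 14.5458 3.6623 0.0000 0.0000
44.0512 33.3970 21.2466 7.3900 0.0000 0.0000 0.0000
48.8757 38.8990 27.5213 14.5458 0.0000 0.0000 0.0000 0.0000

Δt=0.15114  u=1.06791  d=0.93641  q=0.50314  discount=0.99743
step 7 (expiry): payoffs max(K−S,0) = 48.8757 38.8990 27.5213 14.5458 0.0000 0.0000 0.0000 0.0000
step 6: (k=6,j=0): S=75.8688, K−S=44.0512, hold=43.7434 ⇒ V=44.0512 exercise | (k=6,j=1): S=86.5230, K−S=33.3970, hold=33.0892 ⇒ V=33.3970 exercise | (k=6,j=2): S=98.6734, K−S=21.2466, hold=20.9389 ⇒ V=21.2466 exercise | (k=6,j=3): S=112.5300, K−S=7.3900, hold=7.2086 ⇒ V=7.3900 exercise | (k=6,j=4): S=128.3325, K−S=0.0000, hold=0.0000 ⇒ V=0.0000 continue | (k=6,j=5): S=146.3541, K−S=0.0000, hold=0.0000 ⇒ V=0.0000 continue | (k=6,j=6): S=166.9065, K−S=0.0000, hold=0.0000 ⇒ V=0.0000 continue  boundary S*=112.5300
step 5: (k=5,j=0): S=81.0210, K−S=38.8990, hold=38.5913 ⇒ V=38.8990 exercise | (k=5,j=1): S=92.3987, K−S=27.5213, hold=27.2136 ⇒ V=27.5213 exercise | (k=5,j=2): S=105.3742, K−S=14.5458, hold=14.2381 ⇒ V=14.5458 exercise | (k=5,j=3): S=120.1718, K−S=0.0000, hold=3.6623 ⇒ V=3.6623 continue | (k=5,j=4): S=137.0474, K−S=0.0000, hold=0.0000 ⇒ V=0.0000 continue | (k=5,j=5): S=156.2928, K−S=0.0000, hold=0.0000 ⇒ V=0.0000 continue  boundary S*=105.3742
step 4: (k=4,j=0): S=86.5230, K−S=33.3970, hold=33.0892 ⇒ V=33.3970 exercise | (k=4,j=1): S=98.6734, K−S=21.2466, hold=20.9389 ⇒ V=21.2466 exercise | (k=4,j=2): S=112.5300, K−S=7.3900, hold=9.0466 ⇒ V=9.0466 continue | (k=4,j=3): S=128.3325, K−S=0.0000, hold=1.8150 ⇒ V=1.8150 continue | (k=4,j=4): S=146.3541, K−S=0.0000, hold=0.0000 ⇒ V=0.0000 continue  boundary S*=98.6734
step 3: (k=3,j=0): S=92.3987, K−S=27.5213, hold=27.2136 ⇒ V=27.5213 exercise | (k=3,j=1): S=105.3742, K−S=14.5458, hold=15.0695 ⇒ V=15.0695 continue | (k=3,j=2): S=120.1718, K−S=0.0000, hold=5.3942 ⇒ V=5.3942 continue | (k=3,j=3): S=137.0474, K−S=0.0000, hold=0.8995 ⇒ V=0.8995 continue  boundary S*=92.3987
step 2: (k=2,j=0): S=98.6734, K−S=21.2466, hold=21.2017 ⇒ V=21.2466 exercise | (k=2,j=1): S=112.5300, K−S=7.3900, hold=10.1752 ⇒ V=10.1752 continue | (k=2,j=2): S=128.3325, K−S=0.0000, hold=3.1246 ⇒ V=3.1246 continue  boundary S*=98.6734
step 1: (k=1,j=0): S=105.3742, K−S=14.5458, hold=15.6359 ⇒ V=15.6359 continue | (k=1,j=1): S=120.1718, K−S=0.0000, hold=6.6107 ⇒ V=6.6107 continue  boundary S*=-
step 0: (k=0,j=0): S=112.5300, K−S=7.3900, hold=11.0664 ⇒ V=11.0664 continue  boundary S*=-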